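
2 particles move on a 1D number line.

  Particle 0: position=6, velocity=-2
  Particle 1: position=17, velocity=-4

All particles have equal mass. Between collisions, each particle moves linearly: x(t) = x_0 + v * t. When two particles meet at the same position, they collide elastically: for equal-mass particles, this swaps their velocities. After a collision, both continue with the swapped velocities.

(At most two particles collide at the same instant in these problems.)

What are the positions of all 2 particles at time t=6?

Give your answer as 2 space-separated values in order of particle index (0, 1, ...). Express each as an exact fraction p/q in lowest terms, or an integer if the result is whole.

Collision at t=11/2: particles 0 and 1 swap velocities; positions: p0=-5 p1=-5; velocities now: v0=-4 v1=-2
Advance to t=6 (no further collisions before then); velocities: v0=-4 v1=-2; positions = -7 -6

Answer: -7 -6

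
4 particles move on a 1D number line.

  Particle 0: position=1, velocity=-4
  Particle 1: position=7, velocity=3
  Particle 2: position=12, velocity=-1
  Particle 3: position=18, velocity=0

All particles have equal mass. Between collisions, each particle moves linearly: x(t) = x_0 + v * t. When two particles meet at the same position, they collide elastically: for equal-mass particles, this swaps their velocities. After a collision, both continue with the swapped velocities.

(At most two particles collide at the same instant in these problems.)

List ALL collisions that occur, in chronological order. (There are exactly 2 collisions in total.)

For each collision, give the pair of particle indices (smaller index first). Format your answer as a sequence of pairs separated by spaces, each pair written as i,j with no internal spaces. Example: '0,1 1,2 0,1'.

Collision at t=5/4: particles 1 and 2 swap velocities; positions: p0=-4 p1=43/4 p2=43/4 p3=18; velocities now: v0=-4 v1=-1 v2=3 v3=0
Collision at t=11/3: particles 2 and 3 swap velocities; positions: p0=-41/3 p1=25/3 p2=18 p3=18; velocities now: v0=-4 v1=-1 v2=0 v3=3

Answer: 1,2 2,3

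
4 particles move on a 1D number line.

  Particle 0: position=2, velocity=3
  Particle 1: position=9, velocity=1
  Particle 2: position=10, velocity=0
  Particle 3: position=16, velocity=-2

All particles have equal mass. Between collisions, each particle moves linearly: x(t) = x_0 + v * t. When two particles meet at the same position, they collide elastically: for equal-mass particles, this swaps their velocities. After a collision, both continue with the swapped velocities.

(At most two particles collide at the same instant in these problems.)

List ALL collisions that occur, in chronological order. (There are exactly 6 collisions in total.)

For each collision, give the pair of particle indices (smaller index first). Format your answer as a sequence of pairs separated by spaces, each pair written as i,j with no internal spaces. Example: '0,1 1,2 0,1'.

Answer: 1,2 2,3 0,1 1,2 0,1 2,3

Derivation:
Collision at t=1: particles 1 and 2 swap velocities; positions: p0=5 p1=10 p2=10 p3=14; velocities now: v0=3 v1=0 v2=1 v3=-2
Collision at t=7/3: particles 2 and 3 swap velocities; positions: p0=9 p1=10 p2=34/3 p3=34/3; velocities now: v0=3 v1=0 v2=-2 v3=1
Collision at t=8/3: particles 0 and 1 swap velocities; positions: p0=10 p1=10 p2=32/3 p3=35/3; velocities now: v0=0 v1=3 v2=-2 v3=1
Collision at t=14/5: particles 1 and 2 swap velocities; positions: p0=10 p1=52/5 p2=52/5 p3=59/5; velocities now: v0=0 v1=-2 v2=3 v3=1
Collision at t=3: particles 0 and 1 swap velocities; positions: p0=10 p1=10 p2=11 p3=12; velocities now: v0=-2 v1=0 v2=3 v3=1
Collision at t=7/2: particles 2 and 3 swap velocities; positions: p0=9 p1=10 p2=25/2 p3=25/2; velocities now: v0=-2 v1=0 v2=1 v3=3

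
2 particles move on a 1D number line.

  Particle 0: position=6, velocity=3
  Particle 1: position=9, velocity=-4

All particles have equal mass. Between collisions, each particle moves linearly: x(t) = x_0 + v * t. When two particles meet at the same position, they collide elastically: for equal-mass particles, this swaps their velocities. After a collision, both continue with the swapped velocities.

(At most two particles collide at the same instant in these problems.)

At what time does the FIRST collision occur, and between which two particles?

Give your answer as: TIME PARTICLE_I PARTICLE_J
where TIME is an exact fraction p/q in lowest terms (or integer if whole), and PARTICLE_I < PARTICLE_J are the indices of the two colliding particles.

Pair (0,1): pos 6,9 vel 3,-4 -> gap=3, closing at 7/unit, collide at t=3/7
Earliest collision: t=3/7 between 0 and 1

Answer: 3/7 0 1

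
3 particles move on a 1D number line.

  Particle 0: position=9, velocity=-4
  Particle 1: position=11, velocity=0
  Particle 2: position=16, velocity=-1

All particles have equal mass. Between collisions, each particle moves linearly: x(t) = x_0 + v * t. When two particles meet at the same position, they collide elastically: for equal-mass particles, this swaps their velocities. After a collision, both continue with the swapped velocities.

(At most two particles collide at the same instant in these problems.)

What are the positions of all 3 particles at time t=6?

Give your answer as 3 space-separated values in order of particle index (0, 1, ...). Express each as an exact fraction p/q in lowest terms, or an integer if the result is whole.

Collision at t=5: particles 1 and 2 swap velocities; positions: p0=-11 p1=11 p2=11; velocities now: v0=-4 v1=-1 v2=0
Advance to t=6 (no further collisions before then); velocities: v0=-4 v1=-1 v2=0; positions = -15 10 11

Answer: -15 10 11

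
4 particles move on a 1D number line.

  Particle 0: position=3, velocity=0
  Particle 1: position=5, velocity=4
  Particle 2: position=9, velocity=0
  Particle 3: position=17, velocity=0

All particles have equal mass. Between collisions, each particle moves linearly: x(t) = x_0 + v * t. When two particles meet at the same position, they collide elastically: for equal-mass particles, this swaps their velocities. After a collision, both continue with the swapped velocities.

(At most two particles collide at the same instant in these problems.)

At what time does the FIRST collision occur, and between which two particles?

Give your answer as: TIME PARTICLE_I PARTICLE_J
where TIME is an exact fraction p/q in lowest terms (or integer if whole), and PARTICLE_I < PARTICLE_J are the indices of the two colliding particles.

Pair (0,1): pos 3,5 vel 0,4 -> not approaching (rel speed -4 <= 0)
Pair (1,2): pos 5,9 vel 4,0 -> gap=4, closing at 4/unit, collide at t=1
Pair (2,3): pos 9,17 vel 0,0 -> not approaching (rel speed 0 <= 0)
Earliest collision: t=1 between 1 and 2

Answer: 1 1 2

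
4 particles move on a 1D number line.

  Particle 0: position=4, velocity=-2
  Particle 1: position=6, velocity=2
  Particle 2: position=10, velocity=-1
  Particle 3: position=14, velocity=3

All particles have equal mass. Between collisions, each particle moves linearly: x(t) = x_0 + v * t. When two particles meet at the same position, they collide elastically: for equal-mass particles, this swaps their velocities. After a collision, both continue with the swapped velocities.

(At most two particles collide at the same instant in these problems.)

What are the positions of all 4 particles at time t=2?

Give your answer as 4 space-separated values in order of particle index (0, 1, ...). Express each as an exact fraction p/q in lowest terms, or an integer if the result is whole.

Answer: 0 8 10 20

Derivation:
Collision at t=4/3: particles 1 and 2 swap velocities; positions: p0=4/3 p1=26/3 p2=26/3 p3=18; velocities now: v0=-2 v1=-1 v2=2 v3=3
Advance to t=2 (no further collisions before then); velocities: v0=-2 v1=-1 v2=2 v3=3; positions = 0 8 10 20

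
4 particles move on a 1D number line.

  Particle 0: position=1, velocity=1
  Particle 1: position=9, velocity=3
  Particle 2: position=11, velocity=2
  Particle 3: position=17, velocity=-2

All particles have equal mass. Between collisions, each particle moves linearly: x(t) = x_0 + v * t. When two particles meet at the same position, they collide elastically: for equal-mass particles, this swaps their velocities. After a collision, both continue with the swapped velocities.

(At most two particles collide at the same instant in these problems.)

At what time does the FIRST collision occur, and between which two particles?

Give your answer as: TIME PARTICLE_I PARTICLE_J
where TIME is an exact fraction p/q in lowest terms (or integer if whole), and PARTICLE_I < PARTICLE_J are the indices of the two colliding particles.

Pair (0,1): pos 1,9 vel 1,3 -> not approaching (rel speed -2 <= 0)
Pair (1,2): pos 9,11 vel 3,2 -> gap=2, closing at 1/unit, collide at t=2
Pair (2,3): pos 11,17 vel 2,-2 -> gap=6, closing at 4/unit, collide at t=3/2
Earliest collision: t=3/2 between 2 and 3

Answer: 3/2 2 3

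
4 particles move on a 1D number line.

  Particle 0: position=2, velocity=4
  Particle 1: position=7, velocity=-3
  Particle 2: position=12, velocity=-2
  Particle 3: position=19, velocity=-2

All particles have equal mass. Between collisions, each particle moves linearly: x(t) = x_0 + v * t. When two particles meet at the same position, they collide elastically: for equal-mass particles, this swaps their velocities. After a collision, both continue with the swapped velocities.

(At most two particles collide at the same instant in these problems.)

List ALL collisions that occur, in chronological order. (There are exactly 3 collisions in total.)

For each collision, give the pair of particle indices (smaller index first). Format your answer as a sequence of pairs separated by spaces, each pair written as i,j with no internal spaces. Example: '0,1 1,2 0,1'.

Collision at t=5/7: particles 0 and 1 swap velocities; positions: p0=34/7 p1=34/7 p2=74/7 p3=123/7; velocities now: v0=-3 v1=4 v2=-2 v3=-2
Collision at t=5/3: particles 1 and 2 swap velocities; positions: p0=2 p1=26/3 p2=26/3 p3=47/3; velocities now: v0=-3 v1=-2 v2=4 v3=-2
Collision at t=17/6: particles 2 and 3 swap velocities; positions: p0=-3/2 p1=19/3 p2=40/3 p3=40/3; velocities now: v0=-3 v1=-2 v2=-2 v3=4

Answer: 0,1 1,2 2,3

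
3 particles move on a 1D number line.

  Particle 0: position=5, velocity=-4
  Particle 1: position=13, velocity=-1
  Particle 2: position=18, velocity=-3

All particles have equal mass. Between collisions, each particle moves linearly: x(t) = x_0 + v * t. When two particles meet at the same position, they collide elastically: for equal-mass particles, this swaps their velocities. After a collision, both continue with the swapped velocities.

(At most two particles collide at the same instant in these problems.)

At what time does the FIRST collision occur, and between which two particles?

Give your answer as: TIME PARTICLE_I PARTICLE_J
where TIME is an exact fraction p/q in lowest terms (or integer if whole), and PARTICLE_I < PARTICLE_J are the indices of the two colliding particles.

Answer: 5/2 1 2

Derivation:
Pair (0,1): pos 5,13 vel -4,-1 -> not approaching (rel speed -3 <= 0)
Pair (1,2): pos 13,18 vel -1,-3 -> gap=5, closing at 2/unit, collide at t=5/2
Earliest collision: t=5/2 between 1 and 2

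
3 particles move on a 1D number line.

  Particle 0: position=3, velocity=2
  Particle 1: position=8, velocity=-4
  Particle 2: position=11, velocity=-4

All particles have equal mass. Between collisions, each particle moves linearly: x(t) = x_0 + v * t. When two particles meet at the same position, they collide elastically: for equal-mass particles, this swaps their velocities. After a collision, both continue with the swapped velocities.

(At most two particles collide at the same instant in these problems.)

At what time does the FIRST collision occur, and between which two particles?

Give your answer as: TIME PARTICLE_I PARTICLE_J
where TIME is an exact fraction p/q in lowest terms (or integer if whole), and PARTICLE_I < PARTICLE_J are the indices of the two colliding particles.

Pair (0,1): pos 3,8 vel 2,-4 -> gap=5, closing at 6/unit, collide at t=5/6
Pair (1,2): pos 8,11 vel -4,-4 -> not approaching (rel speed 0 <= 0)
Earliest collision: t=5/6 between 0 and 1

Answer: 5/6 0 1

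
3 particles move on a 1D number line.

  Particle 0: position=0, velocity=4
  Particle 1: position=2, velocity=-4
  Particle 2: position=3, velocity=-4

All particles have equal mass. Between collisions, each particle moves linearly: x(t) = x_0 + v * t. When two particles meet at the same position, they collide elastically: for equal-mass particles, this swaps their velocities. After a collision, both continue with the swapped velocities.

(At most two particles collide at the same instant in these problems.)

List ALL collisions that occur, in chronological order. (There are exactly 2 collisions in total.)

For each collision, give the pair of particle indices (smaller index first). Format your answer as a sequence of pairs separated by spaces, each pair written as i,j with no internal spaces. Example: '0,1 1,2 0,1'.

Answer: 0,1 1,2

Derivation:
Collision at t=1/4: particles 0 and 1 swap velocities; positions: p0=1 p1=1 p2=2; velocities now: v0=-4 v1=4 v2=-4
Collision at t=3/8: particles 1 and 2 swap velocities; positions: p0=1/2 p1=3/2 p2=3/2; velocities now: v0=-4 v1=-4 v2=4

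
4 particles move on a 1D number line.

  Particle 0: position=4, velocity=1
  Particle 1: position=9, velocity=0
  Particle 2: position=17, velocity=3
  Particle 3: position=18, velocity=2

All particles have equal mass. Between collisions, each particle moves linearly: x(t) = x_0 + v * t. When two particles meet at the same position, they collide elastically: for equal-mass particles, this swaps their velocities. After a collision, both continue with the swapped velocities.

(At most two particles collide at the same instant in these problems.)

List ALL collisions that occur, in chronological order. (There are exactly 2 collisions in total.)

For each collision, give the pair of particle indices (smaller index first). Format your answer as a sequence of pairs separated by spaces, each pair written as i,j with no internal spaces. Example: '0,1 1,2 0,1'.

Answer: 2,3 0,1

Derivation:
Collision at t=1: particles 2 and 3 swap velocities; positions: p0=5 p1=9 p2=20 p3=20; velocities now: v0=1 v1=0 v2=2 v3=3
Collision at t=5: particles 0 and 1 swap velocities; positions: p0=9 p1=9 p2=28 p3=32; velocities now: v0=0 v1=1 v2=2 v3=3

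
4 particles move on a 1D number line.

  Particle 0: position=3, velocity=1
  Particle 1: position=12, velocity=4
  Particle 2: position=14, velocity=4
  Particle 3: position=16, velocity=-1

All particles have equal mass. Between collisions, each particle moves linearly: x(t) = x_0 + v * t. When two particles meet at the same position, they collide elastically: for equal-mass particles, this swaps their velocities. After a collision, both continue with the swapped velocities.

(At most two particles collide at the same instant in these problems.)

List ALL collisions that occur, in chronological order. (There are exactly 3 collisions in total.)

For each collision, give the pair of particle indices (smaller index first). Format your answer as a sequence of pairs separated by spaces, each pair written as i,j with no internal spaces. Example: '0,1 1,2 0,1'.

Collision at t=2/5: particles 2 and 3 swap velocities; positions: p0=17/5 p1=68/5 p2=78/5 p3=78/5; velocities now: v0=1 v1=4 v2=-1 v3=4
Collision at t=4/5: particles 1 and 2 swap velocities; positions: p0=19/5 p1=76/5 p2=76/5 p3=86/5; velocities now: v0=1 v1=-1 v2=4 v3=4
Collision at t=13/2: particles 0 and 1 swap velocities; positions: p0=19/2 p1=19/2 p2=38 p3=40; velocities now: v0=-1 v1=1 v2=4 v3=4

Answer: 2,3 1,2 0,1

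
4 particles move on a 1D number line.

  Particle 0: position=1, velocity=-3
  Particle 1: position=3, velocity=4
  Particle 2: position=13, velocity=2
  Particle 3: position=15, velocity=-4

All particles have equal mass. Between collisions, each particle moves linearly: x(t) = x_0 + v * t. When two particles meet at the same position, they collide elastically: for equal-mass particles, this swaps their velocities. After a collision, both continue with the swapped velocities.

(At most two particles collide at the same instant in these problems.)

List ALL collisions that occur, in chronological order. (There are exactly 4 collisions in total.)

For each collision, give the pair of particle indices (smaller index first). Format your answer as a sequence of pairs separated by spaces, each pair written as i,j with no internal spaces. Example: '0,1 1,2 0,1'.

Collision at t=1/3: particles 2 and 3 swap velocities; positions: p0=0 p1=13/3 p2=41/3 p3=41/3; velocities now: v0=-3 v1=4 v2=-4 v3=2
Collision at t=3/2: particles 1 and 2 swap velocities; positions: p0=-7/2 p1=9 p2=9 p3=16; velocities now: v0=-3 v1=-4 v2=4 v3=2
Collision at t=5: particles 2 and 3 swap velocities; positions: p0=-14 p1=-5 p2=23 p3=23; velocities now: v0=-3 v1=-4 v2=2 v3=4
Collision at t=14: particles 0 and 1 swap velocities; positions: p0=-41 p1=-41 p2=41 p3=59; velocities now: v0=-4 v1=-3 v2=2 v3=4

Answer: 2,3 1,2 2,3 0,1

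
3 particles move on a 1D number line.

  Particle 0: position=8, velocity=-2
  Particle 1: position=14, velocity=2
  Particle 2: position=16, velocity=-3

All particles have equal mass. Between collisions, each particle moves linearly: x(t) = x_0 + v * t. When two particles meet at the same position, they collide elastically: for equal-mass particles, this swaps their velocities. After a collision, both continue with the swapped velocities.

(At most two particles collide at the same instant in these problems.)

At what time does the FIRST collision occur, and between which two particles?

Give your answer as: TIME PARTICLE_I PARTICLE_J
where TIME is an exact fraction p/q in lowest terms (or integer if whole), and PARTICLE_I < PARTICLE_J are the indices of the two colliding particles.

Pair (0,1): pos 8,14 vel -2,2 -> not approaching (rel speed -4 <= 0)
Pair (1,2): pos 14,16 vel 2,-3 -> gap=2, closing at 5/unit, collide at t=2/5
Earliest collision: t=2/5 between 1 and 2

Answer: 2/5 1 2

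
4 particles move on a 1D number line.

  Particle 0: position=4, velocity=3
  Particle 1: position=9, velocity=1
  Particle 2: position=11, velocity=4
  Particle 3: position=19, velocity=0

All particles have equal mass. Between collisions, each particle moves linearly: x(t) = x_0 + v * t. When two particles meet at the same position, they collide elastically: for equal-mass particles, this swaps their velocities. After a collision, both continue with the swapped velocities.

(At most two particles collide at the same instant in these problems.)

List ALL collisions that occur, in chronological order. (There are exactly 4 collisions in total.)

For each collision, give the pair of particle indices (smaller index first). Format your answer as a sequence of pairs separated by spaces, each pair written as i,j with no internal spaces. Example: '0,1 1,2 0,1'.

Collision at t=2: particles 2 and 3 swap velocities; positions: p0=10 p1=11 p2=19 p3=19; velocities now: v0=3 v1=1 v2=0 v3=4
Collision at t=5/2: particles 0 and 1 swap velocities; positions: p0=23/2 p1=23/2 p2=19 p3=21; velocities now: v0=1 v1=3 v2=0 v3=4
Collision at t=5: particles 1 and 2 swap velocities; positions: p0=14 p1=19 p2=19 p3=31; velocities now: v0=1 v1=0 v2=3 v3=4
Collision at t=10: particles 0 and 1 swap velocities; positions: p0=19 p1=19 p2=34 p3=51; velocities now: v0=0 v1=1 v2=3 v3=4

Answer: 2,3 0,1 1,2 0,1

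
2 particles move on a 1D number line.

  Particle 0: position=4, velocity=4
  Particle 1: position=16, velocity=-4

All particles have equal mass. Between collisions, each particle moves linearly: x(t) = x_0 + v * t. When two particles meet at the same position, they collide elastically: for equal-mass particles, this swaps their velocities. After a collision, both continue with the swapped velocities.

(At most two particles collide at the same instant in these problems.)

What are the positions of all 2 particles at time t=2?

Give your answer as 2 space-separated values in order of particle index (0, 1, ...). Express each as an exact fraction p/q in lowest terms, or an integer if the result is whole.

Answer: 8 12

Derivation:
Collision at t=3/2: particles 0 and 1 swap velocities; positions: p0=10 p1=10; velocities now: v0=-4 v1=4
Advance to t=2 (no further collisions before then); velocities: v0=-4 v1=4; positions = 8 12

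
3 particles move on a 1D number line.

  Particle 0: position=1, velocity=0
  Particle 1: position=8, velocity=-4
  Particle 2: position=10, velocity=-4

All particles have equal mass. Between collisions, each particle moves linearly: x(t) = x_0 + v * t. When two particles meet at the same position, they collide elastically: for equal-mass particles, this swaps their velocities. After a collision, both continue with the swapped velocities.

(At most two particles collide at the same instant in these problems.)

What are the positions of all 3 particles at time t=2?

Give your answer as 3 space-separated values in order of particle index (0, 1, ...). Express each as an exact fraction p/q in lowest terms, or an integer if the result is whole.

Collision at t=7/4: particles 0 and 1 swap velocities; positions: p0=1 p1=1 p2=3; velocities now: v0=-4 v1=0 v2=-4
Advance to t=2 (no further collisions before then); velocities: v0=-4 v1=0 v2=-4; positions = 0 1 2

Answer: 0 1 2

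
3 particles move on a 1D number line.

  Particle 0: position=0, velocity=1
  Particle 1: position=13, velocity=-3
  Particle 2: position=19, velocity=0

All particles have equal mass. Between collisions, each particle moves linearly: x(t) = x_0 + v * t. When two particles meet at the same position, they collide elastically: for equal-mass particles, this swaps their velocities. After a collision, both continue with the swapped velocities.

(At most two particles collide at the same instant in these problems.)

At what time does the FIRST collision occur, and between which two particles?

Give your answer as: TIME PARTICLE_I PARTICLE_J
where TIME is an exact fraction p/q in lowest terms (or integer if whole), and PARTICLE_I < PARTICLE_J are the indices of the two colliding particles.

Pair (0,1): pos 0,13 vel 1,-3 -> gap=13, closing at 4/unit, collide at t=13/4
Pair (1,2): pos 13,19 vel -3,0 -> not approaching (rel speed -3 <= 0)
Earliest collision: t=13/4 between 0 and 1

Answer: 13/4 0 1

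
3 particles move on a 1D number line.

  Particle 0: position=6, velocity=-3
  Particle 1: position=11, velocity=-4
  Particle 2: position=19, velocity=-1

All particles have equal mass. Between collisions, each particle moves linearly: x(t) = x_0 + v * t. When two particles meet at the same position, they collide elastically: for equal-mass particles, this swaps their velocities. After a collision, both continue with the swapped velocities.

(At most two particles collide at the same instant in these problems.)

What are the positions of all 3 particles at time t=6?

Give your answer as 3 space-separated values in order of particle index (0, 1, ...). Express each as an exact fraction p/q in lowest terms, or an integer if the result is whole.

Collision at t=5: particles 0 and 1 swap velocities; positions: p0=-9 p1=-9 p2=14; velocities now: v0=-4 v1=-3 v2=-1
Advance to t=6 (no further collisions before then); velocities: v0=-4 v1=-3 v2=-1; positions = -13 -12 13

Answer: -13 -12 13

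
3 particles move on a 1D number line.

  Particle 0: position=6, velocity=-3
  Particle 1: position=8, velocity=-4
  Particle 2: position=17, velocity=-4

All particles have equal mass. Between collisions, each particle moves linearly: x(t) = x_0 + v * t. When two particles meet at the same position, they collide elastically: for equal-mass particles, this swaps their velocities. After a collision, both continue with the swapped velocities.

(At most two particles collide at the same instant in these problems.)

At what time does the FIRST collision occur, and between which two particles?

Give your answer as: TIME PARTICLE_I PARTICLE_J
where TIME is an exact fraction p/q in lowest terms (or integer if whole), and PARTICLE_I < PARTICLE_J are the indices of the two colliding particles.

Answer: 2 0 1

Derivation:
Pair (0,1): pos 6,8 vel -3,-4 -> gap=2, closing at 1/unit, collide at t=2
Pair (1,2): pos 8,17 vel -4,-4 -> not approaching (rel speed 0 <= 0)
Earliest collision: t=2 between 0 and 1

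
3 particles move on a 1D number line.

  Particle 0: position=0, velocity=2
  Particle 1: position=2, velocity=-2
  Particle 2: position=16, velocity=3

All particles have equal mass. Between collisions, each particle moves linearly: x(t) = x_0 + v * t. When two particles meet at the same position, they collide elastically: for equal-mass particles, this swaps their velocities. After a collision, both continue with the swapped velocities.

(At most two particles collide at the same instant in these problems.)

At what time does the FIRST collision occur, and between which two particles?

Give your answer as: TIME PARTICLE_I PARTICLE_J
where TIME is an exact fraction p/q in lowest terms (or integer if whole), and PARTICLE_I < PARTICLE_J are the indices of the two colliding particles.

Pair (0,1): pos 0,2 vel 2,-2 -> gap=2, closing at 4/unit, collide at t=1/2
Pair (1,2): pos 2,16 vel -2,3 -> not approaching (rel speed -5 <= 0)
Earliest collision: t=1/2 between 0 and 1

Answer: 1/2 0 1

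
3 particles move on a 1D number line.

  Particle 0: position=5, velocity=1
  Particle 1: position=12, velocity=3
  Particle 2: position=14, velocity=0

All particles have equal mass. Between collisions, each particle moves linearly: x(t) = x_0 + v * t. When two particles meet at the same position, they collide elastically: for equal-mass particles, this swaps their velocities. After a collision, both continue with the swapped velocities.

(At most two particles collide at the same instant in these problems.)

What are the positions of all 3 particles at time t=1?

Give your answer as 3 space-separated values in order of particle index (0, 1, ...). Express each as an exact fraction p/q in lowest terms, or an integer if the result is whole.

Answer: 6 14 15

Derivation:
Collision at t=2/3: particles 1 and 2 swap velocities; positions: p0=17/3 p1=14 p2=14; velocities now: v0=1 v1=0 v2=3
Advance to t=1 (no further collisions before then); velocities: v0=1 v1=0 v2=3; positions = 6 14 15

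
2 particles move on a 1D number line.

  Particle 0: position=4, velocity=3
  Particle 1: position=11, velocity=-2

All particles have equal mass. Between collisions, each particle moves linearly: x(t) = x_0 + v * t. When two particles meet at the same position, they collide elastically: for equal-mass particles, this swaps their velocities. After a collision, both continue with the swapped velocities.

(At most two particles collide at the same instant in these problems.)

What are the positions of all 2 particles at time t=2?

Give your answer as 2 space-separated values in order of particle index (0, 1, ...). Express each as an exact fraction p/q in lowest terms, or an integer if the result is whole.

Answer: 7 10

Derivation:
Collision at t=7/5: particles 0 and 1 swap velocities; positions: p0=41/5 p1=41/5; velocities now: v0=-2 v1=3
Advance to t=2 (no further collisions before then); velocities: v0=-2 v1=3; positions = 7 10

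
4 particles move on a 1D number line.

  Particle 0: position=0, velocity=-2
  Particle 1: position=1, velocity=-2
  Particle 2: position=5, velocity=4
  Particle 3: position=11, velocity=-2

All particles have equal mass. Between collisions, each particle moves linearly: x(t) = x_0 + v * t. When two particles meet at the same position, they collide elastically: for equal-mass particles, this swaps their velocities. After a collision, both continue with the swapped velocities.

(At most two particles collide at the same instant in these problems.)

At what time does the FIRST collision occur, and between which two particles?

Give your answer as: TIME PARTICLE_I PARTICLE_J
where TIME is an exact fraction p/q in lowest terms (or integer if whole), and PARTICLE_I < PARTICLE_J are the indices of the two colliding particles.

Pair (0,1): pos 0,1 vel -2,-2 -> not approaching (rel speed 0 <= 0)
Pair (1,2): pos 1,5 vel -2,4 -> not approaching (rel speed -6 <= 0)
Pair (2,3): pos 5,11 vel 4,-2 -> gap=6, closing at 6/unit, collide at t=1
Earliest collision: t=1 between 2 and 3

Answer: 1 2 3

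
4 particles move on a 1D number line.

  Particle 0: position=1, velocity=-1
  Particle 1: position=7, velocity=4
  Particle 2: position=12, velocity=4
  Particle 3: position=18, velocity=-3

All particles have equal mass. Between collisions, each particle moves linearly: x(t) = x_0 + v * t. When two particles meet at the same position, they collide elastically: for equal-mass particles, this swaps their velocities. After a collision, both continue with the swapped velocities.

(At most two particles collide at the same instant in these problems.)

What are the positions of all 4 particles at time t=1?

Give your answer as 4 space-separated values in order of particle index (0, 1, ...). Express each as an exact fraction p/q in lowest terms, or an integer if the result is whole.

Collision at t=6/7: particles 2 and 3 swap velocities; positions: p0=1/7 p1=73/7 p2=108/7 p3=108/7; velocities now: v0=-1 v1=4 v2=-3 v3=4
Advance to t=1 (no further collisions before then); velocities: v0=-1 v1=4 v2=-3 v3=4; positions = 0 11 15 16

Answer: 0 11 15 16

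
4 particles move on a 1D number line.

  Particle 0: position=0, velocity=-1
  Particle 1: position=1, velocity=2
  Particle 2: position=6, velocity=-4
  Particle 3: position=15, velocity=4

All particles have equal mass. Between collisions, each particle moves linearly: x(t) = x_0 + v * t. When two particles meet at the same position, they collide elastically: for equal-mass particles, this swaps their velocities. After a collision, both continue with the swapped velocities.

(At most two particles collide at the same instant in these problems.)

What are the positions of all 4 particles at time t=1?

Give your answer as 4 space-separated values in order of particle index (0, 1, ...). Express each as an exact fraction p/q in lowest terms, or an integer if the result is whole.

Answer: -1 2 3 19

Derivation:
Collision at t=5/6: particles 1 and 2 swap velocities; positions: p0=-5/6 p1=8/3 p2=8/3 p3=55/3; velocities now: v0=-1 v1=-4 v2=2 v3=4
Advance to t=1 (no further collisions before then); velocities: v0=-1 v1=-4 v2=2 v3=4; positions = -1 2 3 19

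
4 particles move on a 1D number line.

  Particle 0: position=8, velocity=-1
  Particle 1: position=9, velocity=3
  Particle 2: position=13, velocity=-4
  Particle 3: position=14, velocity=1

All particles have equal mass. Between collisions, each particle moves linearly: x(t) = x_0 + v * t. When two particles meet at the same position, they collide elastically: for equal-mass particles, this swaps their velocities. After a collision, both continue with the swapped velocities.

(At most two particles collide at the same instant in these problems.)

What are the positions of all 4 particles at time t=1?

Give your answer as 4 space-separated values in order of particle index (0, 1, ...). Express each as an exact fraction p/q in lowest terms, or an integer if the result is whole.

Collision at t=4/7: particles 1 and 2 swap velocities; positions: p0=52/7 p1=75/7 p2=75/7 p3=102/7; velocities now: v0=-1 v1=-4 v2=3 v3=1
Advance to t=1 (no further collisions before then); velocities: v0=-1 v1=-4 v2=3 v3=1; positions = 7 9 12 15

Answer: 7 9 12 15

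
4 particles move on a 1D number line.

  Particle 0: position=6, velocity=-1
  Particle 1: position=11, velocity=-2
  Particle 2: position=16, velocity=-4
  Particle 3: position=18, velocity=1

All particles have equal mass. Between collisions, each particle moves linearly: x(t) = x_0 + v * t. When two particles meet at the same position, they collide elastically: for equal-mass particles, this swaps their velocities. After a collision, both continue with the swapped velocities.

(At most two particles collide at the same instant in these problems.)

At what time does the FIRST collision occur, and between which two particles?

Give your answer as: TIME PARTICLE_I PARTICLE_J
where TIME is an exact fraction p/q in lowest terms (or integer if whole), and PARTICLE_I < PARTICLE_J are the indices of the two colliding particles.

Answer: 5/2 1 2

Derivation:
Pair (0,1): pos 6,11 vel -1,-2 -> gap=5, closing at 1/unit, collide at t=5
Pair (1,2): pos 11,16 vel -2,-4 -> gap=5, closing at 2/unit, collide at t=5/2
Pair (2,3): pos 16,18 vel -4,1 -> not approaching (rel speed -5 <= 0)
Earliest collision: t=5/2 between 1 and 2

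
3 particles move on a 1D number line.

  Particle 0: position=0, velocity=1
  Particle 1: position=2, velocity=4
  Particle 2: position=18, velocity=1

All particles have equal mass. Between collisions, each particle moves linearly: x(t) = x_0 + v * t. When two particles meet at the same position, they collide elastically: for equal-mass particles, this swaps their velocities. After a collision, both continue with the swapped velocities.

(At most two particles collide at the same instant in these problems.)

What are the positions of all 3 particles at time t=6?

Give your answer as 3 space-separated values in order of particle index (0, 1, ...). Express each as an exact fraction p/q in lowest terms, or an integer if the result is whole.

Collision at t=16/3: particles 1 and 2 swap velocities; positions: p0=16/3 p1=70/3 p2=70/3; velocities now: v0=1 v1=1 v2=4
Advance to t=6 (no further collisions before then); velocities: v0=1 v1=1 v2=4; positions = 6 24 26

Answer: 6 24 26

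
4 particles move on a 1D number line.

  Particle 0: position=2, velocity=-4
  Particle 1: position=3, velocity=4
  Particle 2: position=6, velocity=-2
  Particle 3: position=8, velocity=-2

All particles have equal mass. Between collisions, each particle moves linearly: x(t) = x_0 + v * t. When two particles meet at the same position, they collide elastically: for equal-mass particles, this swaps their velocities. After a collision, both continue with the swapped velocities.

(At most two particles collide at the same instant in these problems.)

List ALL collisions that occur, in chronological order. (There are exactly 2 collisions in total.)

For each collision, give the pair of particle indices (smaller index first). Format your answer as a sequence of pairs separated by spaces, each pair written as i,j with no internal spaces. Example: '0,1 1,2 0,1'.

Collision at t=1/2: particles 1 and 2 swap velocities; positions: p0=0 p1=5 p2=5 p3=7; velocities now: v0=-4 v1=-2 v2=4 v3=-2
Collision at t=5/6: particles 2 and 3 swap velocities; positions: p0=-4/3 p1=13/3 p2=19/3 p3=19/3; velocities now: v0=-4 v1=-2 v2=-2 v3=4

Answer: 1,2 2,3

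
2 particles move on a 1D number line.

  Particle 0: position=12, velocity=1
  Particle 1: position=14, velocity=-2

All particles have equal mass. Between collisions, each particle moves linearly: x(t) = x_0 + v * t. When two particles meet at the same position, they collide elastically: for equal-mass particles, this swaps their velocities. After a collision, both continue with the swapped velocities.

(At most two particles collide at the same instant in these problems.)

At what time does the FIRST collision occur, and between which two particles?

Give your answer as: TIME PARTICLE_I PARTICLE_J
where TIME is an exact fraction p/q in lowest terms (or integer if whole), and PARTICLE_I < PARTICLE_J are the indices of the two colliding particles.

Answer: 2/3 0 1

Derivation:
Pair (0,1): pos 12,14 vel 1,-2 -> gap=2, closing at 3/unit, collide at t=2/3
Earliest collision: t=2/3 between 0 and 1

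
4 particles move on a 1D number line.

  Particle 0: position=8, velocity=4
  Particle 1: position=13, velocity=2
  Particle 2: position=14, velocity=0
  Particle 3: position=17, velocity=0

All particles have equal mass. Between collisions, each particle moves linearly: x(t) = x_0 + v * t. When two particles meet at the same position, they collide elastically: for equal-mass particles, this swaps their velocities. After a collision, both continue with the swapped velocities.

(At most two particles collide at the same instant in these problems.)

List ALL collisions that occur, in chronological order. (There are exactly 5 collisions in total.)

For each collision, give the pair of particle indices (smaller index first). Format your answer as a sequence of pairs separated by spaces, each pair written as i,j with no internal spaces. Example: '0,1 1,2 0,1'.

Answer: 1,2 0,1 2,3 1,2 2,3

Derivation:
Collision at t=1/2: particles 1 and 2 swap velocities; positions: p0=10 p1=14 p2=14 p3=17; velocities now: v0=4 v1=0 v2=2 v3=0
Collision at t=3/2: particles 0 and 1 swap velocities; positions: p0=14 p1=14 p2=16 p3=17; velocities now: v0=0 v1=4 v2=2 v3=0
Collision at t=2: particles 2 and 3 swap velocities; positions: p0=14 p1=16 p2=17 p3=17; velocities now: v0=0 v1=4 v2=0 v3=2
Collision at t=9/4: particles 1 and 2 swap velocities; positions: p0=14 p1=17 p2=17 p3=35/2; velocities now: v0=0 v1=0 v2=4 v3=2
Collision at t=5/2: particles 2 and 3 swap velocities; positions: p0=14 p1=17 p2=18 p3=18; velocities now: v0=0 v1=0 v2=2 v3=4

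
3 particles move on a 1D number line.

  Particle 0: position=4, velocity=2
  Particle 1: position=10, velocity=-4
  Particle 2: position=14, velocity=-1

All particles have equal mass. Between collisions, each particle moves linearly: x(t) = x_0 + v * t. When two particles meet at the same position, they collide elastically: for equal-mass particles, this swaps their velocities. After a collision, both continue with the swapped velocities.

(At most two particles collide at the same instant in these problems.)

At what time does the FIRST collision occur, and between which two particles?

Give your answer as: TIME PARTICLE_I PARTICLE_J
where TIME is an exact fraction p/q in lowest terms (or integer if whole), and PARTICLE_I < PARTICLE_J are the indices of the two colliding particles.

Pair (0,1): pos 4,10 vel 2,-4 -> gap=6, closing at 6/unit, collide at t=1
Pair (1,2): pos 10,14 vel -4,-1 -> not approaching (rel speed -3 <= 0)
Earliest collision: t=1 between 0 and 1

Answer: 1 0 1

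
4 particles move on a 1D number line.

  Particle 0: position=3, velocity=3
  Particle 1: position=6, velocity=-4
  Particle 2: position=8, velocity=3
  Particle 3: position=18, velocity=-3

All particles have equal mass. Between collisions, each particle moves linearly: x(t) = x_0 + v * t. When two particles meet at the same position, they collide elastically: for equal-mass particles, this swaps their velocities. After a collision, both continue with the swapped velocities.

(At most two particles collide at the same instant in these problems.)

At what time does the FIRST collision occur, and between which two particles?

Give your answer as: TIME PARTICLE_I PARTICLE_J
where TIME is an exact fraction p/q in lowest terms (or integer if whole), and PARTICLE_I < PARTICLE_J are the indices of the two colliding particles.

Pair (0,1): pos 3,6 vel 3,-4 -> gap=3, closing at 7/unit, collide at t=3/7
Pair (1,2): pos 6,8 vel -4,3 -> not approaching (rel speed -7 <= 0)
Pair (2,3): pos 8,18 vel 3,-3 -> gap=10, closing at 6/unit, collide at t=5/3
Earliest collision: t=3/7 between 0 and 1

Answer: 3/7 0 1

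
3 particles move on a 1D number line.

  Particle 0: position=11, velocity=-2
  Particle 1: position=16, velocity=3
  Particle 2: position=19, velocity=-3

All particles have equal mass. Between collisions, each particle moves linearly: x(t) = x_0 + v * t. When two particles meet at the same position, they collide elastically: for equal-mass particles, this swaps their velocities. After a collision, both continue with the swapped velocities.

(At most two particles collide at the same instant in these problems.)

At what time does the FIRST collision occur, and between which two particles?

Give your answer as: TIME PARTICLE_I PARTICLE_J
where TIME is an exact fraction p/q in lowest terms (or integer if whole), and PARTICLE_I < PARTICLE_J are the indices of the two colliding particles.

Pair (0,1): pos 11,16 vel -2,3 -> not approaching (rel speed -5 <= 0)
Pair (1,2): pos 16,19 vel 3,-3 -> gap=3, closing at 6/unit, collide at t=1/2
Earliest collision: t=1/2 between 1 and 2

Answer: 1/2 1 2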